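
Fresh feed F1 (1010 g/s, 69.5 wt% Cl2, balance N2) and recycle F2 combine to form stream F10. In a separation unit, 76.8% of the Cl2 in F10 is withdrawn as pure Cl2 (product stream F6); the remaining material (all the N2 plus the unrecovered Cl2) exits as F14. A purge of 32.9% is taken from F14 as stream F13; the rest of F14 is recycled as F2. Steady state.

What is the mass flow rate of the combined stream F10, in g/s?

1768 g/s

N2 enters only via F1 and leaves only via the purge: 1010×0.305 = 0.329×(N2 in F14), and the separation unit passes all N2, so N2 in F10 = N2 in F14 = 936.32 g/s.
Cl2 in F10: m_A = 1010×0.695 + (1−0.329)·(1−0.768)·m_A, so m_A = 701.95/0.8443 = 831.37 g/s.
F10 = 831.37 + 936.32 = 1767.7 g/s.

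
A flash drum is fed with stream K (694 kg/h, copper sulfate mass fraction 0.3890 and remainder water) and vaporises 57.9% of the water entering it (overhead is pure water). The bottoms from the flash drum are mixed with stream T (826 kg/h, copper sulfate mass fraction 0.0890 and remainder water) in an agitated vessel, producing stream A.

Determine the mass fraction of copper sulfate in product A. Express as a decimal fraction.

0.2695

Vapour removed = 0.579×0.611×694 = 245.52 kg/h; concentrate = 448.48 kg/h.
copper sulfate reaching the mixer = 269.97 (from concentrate) + 826×0.089 = 343.48 kg/h.
Product flow = 448.48 + 826 = 1274.5 kg/h; copper sulfate fraction = 0.2695.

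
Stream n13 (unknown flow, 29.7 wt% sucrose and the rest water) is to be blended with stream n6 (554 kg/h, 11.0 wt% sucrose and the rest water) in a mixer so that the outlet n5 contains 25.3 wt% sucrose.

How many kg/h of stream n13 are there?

1801 kg/h

Let n13 be the unknown flow. Total out = 554 + n13.
sucrose balance: 60.94 + 0.297·n13 = 0.253·(554 + n13)
(0.297 − 0.253)·n13 = 0.253×554 − 60.94 = 79.222
n13 = 79.222 / 0.044 = 1800.5 kg/h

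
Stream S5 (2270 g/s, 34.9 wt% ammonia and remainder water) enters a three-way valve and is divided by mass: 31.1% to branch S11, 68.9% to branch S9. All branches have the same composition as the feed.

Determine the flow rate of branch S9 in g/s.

Branch S9 flow = 0.689×2270 = 1564 g/s.

1564 g/s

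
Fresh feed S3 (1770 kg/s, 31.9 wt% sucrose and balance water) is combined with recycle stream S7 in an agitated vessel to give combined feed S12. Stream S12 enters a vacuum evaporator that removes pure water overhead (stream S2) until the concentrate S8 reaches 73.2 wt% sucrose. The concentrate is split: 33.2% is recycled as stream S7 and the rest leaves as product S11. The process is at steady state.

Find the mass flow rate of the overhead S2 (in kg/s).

Overall sucrose balance (none leaves overhead): sucrose in fresh feed = sucrose in product, i.e. 1770×0.319 = (1−0.332)·S8·0.732.
S8 = 564.63/(0.732×0.668) = 1154.7 kg/s.
Recycle S7 = 0.332×1154.7 = 383.37 kg/s.
Combined feed S12 = 1770 + 383.37 = 2153.4 kg/s.
Overhead S2 = S12 − S8 = 2153.4 − 1154.7 = 998.65 kg/s.

998.6 kg/s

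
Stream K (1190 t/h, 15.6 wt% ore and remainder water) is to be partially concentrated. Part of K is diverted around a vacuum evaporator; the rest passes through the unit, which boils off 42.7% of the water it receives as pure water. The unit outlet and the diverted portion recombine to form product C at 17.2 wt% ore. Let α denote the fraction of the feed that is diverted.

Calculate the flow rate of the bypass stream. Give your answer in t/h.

All 1190×0.156 = 185.64 t/h of ore reaches C, so C = 185.64/0.172 = 1079.3 t/h and vapour = 110.7 t/h.
The evaporator receives (1−α)·1190 of feed at 0.844 water and removes 0.427 of that water:
0.427×0.844×(1−α)×1190 = 110.7
(1−α) = 110.7/428.86 = 0.2581;  α = 0.7419.
Bypass flow = 0.7419×1190 = 882.84 t/h.

882.8 t/h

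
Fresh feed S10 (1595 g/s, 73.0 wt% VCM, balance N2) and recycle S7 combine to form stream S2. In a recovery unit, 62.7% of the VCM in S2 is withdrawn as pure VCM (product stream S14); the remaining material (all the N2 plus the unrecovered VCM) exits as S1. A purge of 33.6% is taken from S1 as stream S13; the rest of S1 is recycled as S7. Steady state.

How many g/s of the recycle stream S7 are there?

N2 enters only via S10 and leaves only via the purge: 1595×0.270 = 0.336×(N2 in S1), and the recovery unit passes all N2, so N2 in S2 = N2 in S1 = 1281.7 g/s.
VCM in S2: m_A = 1595×0.730 + (1−0.336)·(1−0.627)·m_A, so m_A = 1164.3/0.7523 = 1547.7 g/s.
S1 = (1−0.627)×1547.7 + 1281.7 = 1859 g/s.
Recycle S7 = (1−0.336)×1859 = 1234.4 g/s.

1234 g/s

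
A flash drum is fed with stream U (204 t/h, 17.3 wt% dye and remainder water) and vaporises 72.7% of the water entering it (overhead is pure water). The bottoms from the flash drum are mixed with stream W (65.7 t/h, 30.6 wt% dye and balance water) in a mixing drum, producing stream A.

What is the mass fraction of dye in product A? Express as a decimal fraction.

Vapour removed = 0.727×0.827×204 = 122.65 t/h; concentrate = 81.349 t/h.
dye reaching the mixer = 35.292 (from concentrate) + 65.7×0.306 = 55.396 t/h.
Product flow = 81.349 + 65.7 = 147.05 t/h; dye fraction = 0.3767.

0.3767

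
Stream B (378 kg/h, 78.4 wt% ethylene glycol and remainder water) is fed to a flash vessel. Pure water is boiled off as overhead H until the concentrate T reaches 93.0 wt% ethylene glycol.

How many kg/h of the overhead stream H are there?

ethylene glycol is conserved: 378×0.784 = 296.35 kg/h all reports to the concentrate.
Concentrate = 296.35/(target fraction) = 318.66 kg/h.
Overhead = 378 − 318.66 = 59.342 kg/h.

59.34 kg/h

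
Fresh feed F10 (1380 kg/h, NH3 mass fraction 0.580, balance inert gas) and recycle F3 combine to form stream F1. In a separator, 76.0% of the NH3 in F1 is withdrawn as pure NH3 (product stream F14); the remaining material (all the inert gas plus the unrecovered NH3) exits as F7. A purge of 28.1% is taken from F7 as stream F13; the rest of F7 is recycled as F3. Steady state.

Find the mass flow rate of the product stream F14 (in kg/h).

NH3 in F1: m_A = 1380×0.580 + (1−0.281)·(1−0.760)·m_A, so m_A = 800.4/0.8274 = 967.32 kg/h.
Product F14 = 0.760×967.32 = 735.16 kg/h.

735.2 kg/h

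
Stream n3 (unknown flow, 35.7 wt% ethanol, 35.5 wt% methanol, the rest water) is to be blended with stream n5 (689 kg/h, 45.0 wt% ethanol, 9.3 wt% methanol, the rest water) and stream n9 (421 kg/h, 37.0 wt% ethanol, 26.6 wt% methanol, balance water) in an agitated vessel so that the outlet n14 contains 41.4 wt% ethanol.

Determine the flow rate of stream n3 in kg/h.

110.2 kg/h

Let n3 be the unknown flow. Total out = 1110 + n3.
ethanol balance: 465.82 + 0.357·n3 = 0.414·(1110 + n3)
(0.357 − 0.414)·n3 = 0.414×1110 − 465.82 = -6.28
n3 = -6.28 / -0.057 = 110.18 kg/h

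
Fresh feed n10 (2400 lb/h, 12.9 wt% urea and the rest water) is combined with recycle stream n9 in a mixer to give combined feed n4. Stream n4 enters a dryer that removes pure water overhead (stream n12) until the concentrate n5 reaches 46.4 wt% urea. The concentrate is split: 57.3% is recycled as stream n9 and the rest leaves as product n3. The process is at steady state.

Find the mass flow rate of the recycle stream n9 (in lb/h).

895.4 lb/h

Overall urea balance (none leaves overhead): urea in fresh feed = urea in product, i.e. 2400×0.129 = (1−0.573)·n5·0.464.
n5 = 309.6/(0.464×0.427) = 1562.6 lb/h.
Recycle n9 = 0.573×1562.6 = 895.38 lb/h.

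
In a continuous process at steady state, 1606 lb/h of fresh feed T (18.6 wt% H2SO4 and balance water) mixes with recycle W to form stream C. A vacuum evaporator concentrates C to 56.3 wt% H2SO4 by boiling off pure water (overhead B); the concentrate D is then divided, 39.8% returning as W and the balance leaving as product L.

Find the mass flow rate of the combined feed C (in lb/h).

Overall H2SO4 balance (none leaves overhead): H2SO4 in fresh feed = H2SO4 in product, i.e. 1606×0.186 = (1−0.398)·D·0.563.
D = 298.72/(0.563×0.602) = 881.36 lb/h.
Recycle W = 0.398×881.36 = 350.78 lb/h.
Combined feed C = 1606 + 350.78 = 1956.8 lb/h.

1957 lb/h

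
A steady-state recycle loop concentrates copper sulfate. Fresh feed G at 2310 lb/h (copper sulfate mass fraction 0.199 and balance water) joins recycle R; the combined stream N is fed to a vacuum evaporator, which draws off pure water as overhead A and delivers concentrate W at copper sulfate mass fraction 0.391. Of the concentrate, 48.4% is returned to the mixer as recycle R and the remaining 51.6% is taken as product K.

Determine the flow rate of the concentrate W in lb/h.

Overall copper sulfate balance (none leaves overhead): copper sulfate in fresh feed = copper sulfate in product, i.e. 2310×0.199 = (1−0.484)·W·0.391.
W = 459.69/(0.391×0.516) = 2278.4 lb/h.

2278 lb/h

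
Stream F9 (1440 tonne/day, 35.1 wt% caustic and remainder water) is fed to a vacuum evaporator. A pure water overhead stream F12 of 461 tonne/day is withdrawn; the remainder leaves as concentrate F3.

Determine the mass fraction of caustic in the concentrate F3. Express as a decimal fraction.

caustic is not removed: 1440×0.351 = 505.44 tonne/day of caustic enters F3.
Concentrate = 1440 − 461 = 979 tonne/day.
Mass fraction = 505.44/979 = 0.516.

0.516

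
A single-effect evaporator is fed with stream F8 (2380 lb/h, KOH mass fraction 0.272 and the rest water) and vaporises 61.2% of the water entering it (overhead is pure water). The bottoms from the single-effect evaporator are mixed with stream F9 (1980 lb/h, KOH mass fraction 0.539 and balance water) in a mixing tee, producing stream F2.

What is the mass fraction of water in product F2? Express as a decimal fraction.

0.480

Vapour removed = 0.612×0.728×2380 = 1060.4 lb/h; concentrate = 1319.6 lb/h.
water reaching the mixer = 672.26 (from concentrate) + 1980×0.461 = 1585 lb/h.
Product flow = 1319.6 + 1980 = 3299.6 lb/h; water fraction = 0.480.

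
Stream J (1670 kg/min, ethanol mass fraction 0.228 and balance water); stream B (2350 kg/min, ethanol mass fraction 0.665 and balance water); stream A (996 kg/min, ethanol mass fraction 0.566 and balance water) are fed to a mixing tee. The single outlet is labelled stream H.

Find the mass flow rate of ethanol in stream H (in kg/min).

ethanol out = ethanol in = 1670×0.228 + 2350×0.665 + 996×0.566 = 2507.2 kg/min.

2507 kg/min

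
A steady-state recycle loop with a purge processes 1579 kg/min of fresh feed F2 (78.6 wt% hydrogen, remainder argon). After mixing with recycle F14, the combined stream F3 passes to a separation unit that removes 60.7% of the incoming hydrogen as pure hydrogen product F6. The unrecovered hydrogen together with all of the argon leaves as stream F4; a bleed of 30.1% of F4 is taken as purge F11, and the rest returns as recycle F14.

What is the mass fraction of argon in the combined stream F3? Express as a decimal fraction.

0.396

argon enters only via F2 and leaves only via the purge: 1579×0.214 = 0.301×(argon in F4), and the separation unit passes all argon, so argon in F3 = argon in F4 = 1122.6 kg/min.
hydrogen in F3: m_A = 1579×0.786 + (1−0.301)·(1−0.607)·m_A, so m_A = 1241.1/0.7253 = 1711.2 kg/min.
F3 = 1711.2 + 1122.6 = 2833.8 kg/min.
argon fraction in F3 = 1122.6/2833.8 = 0.396.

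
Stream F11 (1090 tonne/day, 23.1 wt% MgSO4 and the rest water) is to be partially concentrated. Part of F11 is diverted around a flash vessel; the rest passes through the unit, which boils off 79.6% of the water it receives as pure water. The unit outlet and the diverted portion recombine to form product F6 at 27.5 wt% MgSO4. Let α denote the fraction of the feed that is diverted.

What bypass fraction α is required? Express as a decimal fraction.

0.739

All 1090×0.231 = 251.79 tonne/day of MgSO4 reaches F6, so F6 = 251.79/0.275 = 915.6 tonne/day and vapour = 174.4 tonne/day.
The evaporator receives (1−α)·1090 of feed at 0.769 water and removes 0.796 of that water:
0.796×0.769×(1−α)×1090 = 174.4
(1−α) = 174.4/667.22 = 0.2614;  α = 0.7386.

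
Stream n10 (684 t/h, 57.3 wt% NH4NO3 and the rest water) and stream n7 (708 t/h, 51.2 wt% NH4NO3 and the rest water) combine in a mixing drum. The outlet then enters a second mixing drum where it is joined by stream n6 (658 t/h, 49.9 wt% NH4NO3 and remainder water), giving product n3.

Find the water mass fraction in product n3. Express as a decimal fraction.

Overall, product flow = 2050 t/h.
water in = 684×0.427 + 708×0.488 + 658×0.501 = 967.23 t/h.
water fraction in n3 = 0.472.

0.472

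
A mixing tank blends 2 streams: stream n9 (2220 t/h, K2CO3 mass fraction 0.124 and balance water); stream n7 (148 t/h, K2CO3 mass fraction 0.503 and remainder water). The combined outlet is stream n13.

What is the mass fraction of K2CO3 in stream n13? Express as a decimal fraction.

0.148

Total flow out = 2220 + 148 = 2368 t/h.
K2CO3 in = 2220×0.124 + 148×0.503 = 349.72 t/h.
K2CO3 mass fraction in n13 = 349.72/2368 = 0.148.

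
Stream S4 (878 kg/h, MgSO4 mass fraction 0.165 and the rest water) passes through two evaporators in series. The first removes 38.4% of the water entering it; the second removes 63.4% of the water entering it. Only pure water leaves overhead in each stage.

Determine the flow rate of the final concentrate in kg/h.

310.2 kg/h

water in feed = 878×0.835 = 733.13 kg/h.
After stage 1: water left = (1−0.384)×733.13 = 451.61; stream total = 596.48 kg/h.
After stage 2: water left = (1−0.634)×451.61 = 165.29; final concentrate = 310.16 kg/h.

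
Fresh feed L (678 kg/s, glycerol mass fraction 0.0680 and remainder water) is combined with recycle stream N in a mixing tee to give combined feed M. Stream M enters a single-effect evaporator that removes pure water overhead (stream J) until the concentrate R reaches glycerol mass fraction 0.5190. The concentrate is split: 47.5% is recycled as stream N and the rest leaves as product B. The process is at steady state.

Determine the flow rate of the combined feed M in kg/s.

758.4 kg/s

Overall glycerol balance (none leaves overhead): glycerol in fresh feed = glycerol in product, i.e. 678×0.068 = (1−0.475)·R·0.519.
R = 46.104/(0.519×0.525) = 169.2 kg/s.
Recycle N = 0.475×169.2 = 80.372 kg/s.
Combined feed M = 678 + 80.372 = 758.37 kg/s.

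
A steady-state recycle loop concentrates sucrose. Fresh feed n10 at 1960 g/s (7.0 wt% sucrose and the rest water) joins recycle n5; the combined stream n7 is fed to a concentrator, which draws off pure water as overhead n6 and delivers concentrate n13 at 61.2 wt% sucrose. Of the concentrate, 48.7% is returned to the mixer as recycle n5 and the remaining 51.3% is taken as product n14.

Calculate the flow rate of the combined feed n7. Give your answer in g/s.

Overall sucrose balance (none leaves overhead): sucrose in fresh feed = sucrose in product, i.e. 1960×0.070 = (1−0.487)·n13·0.612.
n13 = 137.2/(0.612×0.513) = 437 g/s.
Recycle n5 = 0.487×437 = 212.82 g/s.
Combined feed n7 = 1960 + 212.82 = 2172.8 g/s.

2173 g/s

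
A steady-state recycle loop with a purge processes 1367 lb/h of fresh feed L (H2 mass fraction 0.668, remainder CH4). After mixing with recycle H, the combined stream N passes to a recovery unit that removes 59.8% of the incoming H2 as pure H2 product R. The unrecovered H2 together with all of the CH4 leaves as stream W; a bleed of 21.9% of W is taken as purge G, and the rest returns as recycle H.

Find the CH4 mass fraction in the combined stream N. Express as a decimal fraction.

0.609

CH4 enters only via L and leaves only via the purge: 1367×0.332 = 0.219×(CH4 in W), and the recovery unit passes all CH4, so CH4 in N = CH4 in W = 2072.3 lb/h.
H2 in N: m_A = 1367×0.668 + (1−0.219)·(1−0.598)·m_A, so m_A = 913.16/0.6860 = 1331.1 lb/h.
N = 1331.1 + 2072.3 = 3403.4 lb/h.
CH4 fraction in N = 2072.3/3403.4 = 0.609.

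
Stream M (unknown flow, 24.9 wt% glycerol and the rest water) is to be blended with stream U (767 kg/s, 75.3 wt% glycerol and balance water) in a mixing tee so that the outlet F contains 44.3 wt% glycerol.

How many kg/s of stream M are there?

Let M be the unknown flow. Total out = 767 + M.
glycerol balance: 577.55 + 0.249·M = 0.443·(767 + M)
(0.249 − 0.443)·M = 0.443×767 − 577.55 = -237.77
M = -237.77 / -0.194 = 1225.6 kg/s

1226 kg/s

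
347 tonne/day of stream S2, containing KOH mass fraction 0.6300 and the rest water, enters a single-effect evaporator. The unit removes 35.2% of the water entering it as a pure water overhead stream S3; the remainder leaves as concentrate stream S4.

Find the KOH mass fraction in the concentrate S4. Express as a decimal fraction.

KOH is not removed: 347×0.630 = 218.61 tonne/day of KOH enters S4.
water entering = 347×0.370 = 128.39 tonne/day; overhead removed = 0.352×128.39 = 45.193 tonne/day.
Concentrate = 347 − 45.193 = 301.81 tonne/day.
Mass fraction = 218.61/301.81 = 0.7243.

0.7243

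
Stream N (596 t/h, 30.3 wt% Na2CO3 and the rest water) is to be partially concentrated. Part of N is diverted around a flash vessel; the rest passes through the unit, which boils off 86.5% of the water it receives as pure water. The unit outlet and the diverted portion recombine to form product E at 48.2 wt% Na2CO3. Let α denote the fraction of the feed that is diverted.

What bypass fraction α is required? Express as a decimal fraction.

All 596×0.303 = 180.59 t/h of Na2CO3 reaches E, so E = 180.59/0.482 = 374.66 t/h and vapour = 221.34 t/h.
The evaporator receives (1−α)·596 of feed at 0.697 water and removes 0.865 of that water:
0.865×0.697×(1−α)×596 = 221.34
(1−α) = 221.34/359.33 = 0.6160;  α = 0.3840.

0.384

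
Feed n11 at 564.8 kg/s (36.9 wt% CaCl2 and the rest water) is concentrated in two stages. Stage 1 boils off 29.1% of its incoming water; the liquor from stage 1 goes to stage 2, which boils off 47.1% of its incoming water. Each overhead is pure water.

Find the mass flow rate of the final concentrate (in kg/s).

342.1 kg/s

water in feed = 564.8×0.631 = 356.39 kg/s.
After stage 1: water left = (1−0.291)×356.39 = 252.68; stream total = 461.09 kg/s.
After stage 2: water left = (1−0.471)×252.68 = 133.67; final concentrate = 342.08 kg/s.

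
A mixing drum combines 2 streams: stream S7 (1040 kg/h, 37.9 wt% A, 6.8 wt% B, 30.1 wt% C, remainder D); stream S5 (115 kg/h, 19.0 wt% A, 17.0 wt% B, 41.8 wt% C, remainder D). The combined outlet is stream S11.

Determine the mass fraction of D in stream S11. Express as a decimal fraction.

0.2490

Total flow out = 1040 + 115 = 1155 kg/h.
D in = 1040×0.252 + 115×0.222 = 287.61 kg/h.
D mass fraction in S11 = 287.61/1155 = 0.2490.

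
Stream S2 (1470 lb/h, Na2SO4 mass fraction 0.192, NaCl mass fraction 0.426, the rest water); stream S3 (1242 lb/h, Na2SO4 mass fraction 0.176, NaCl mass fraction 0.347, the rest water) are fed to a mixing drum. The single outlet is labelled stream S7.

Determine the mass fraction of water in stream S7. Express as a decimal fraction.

0.426

Total flow out = 1470 + 1242 = 2712 lb/h.
water in = 1470×0.382 + 1242×0.477 = 1154 lb/h.
water mass fraction in S7 = 1154/2712 = 0.426.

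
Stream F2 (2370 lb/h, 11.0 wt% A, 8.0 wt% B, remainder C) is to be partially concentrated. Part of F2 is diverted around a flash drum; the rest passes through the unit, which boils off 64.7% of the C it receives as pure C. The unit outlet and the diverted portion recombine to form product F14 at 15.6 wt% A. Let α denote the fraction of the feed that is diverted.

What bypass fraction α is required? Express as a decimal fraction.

0.437

All 2370×0.110 = 260.7 lb/h of A reaches F14, so F14 = 260.7/0.156 = 1671.2 lb/h and vapour = 698.85 lb/h.
The evaporator receives (1−α)·2370 of feed at 0.810 C and removes 0.647 of that C:
0.647×0.810×(1−α)×2370 = 698.85
(1−α) = 698.85/1242 = 0.5627;  α = 0.4373.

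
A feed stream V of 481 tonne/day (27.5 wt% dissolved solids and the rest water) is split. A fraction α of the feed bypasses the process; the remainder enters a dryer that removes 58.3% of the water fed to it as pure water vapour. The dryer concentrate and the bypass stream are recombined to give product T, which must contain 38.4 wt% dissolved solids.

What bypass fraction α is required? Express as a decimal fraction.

All 481×0.275 = 132.28 tonne/day of dissolved solids reaches T, so T = 132.28/0.384 = 344.47 tonne/day and vapour = 136.53 tonne/day.
The evaporator receives (1−α)·481 of feed at 0.725 water and removes 0.583 of that water:
0.583×0.725×(1−α)×481 = 136.53
(1−α) = 136.53/203.31 = 0.6716;  α = 0.3284.

0.328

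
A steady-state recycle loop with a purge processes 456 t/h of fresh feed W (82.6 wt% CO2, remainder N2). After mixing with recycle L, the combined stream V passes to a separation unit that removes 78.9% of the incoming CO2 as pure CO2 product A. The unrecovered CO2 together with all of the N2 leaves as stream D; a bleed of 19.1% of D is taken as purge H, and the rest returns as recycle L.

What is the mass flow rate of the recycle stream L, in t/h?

N2 enters only via W and leaves only via the purge: 456×0.174 = 0.191×(N2 in D), and the separation unit passes all N2, so N2 in V = N2 in D = 415.41 t/h.
CO2 in V: m_A = 456×0.826 + (1−0.191)·(1−0.789)·m_A, so m_A = 376.66/0.8293 = 454.18 t/h.
D = (1−0.789)×454.18 + 415.41 = 511.25 t/h.
Recycle L = (1−0.191)×511.25 = 413.6 t/h.

413.6 t/h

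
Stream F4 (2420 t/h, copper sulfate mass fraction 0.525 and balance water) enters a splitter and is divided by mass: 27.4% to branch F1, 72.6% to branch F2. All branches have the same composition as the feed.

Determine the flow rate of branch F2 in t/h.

Branch F2 flow = 0.726×2420 = 1756.9 t/h.

1757 t/h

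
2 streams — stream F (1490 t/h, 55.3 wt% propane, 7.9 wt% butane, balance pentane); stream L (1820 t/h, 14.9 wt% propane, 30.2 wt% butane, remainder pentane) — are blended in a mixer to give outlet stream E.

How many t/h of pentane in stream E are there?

pentane out = pentane in = 1490×0.368 + 1820×0.549 = 1547.5 t/h.

1548 t/h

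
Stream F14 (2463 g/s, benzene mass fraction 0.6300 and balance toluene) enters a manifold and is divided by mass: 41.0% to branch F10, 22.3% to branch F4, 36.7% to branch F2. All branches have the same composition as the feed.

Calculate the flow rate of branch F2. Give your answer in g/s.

903.9 g/s

Branch F2 flow = 0.367×2463 = 903.92 g/s.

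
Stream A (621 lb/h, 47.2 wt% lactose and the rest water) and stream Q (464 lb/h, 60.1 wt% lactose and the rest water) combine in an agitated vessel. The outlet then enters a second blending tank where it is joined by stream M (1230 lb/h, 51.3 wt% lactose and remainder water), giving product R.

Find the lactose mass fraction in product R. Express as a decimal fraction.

0.520

Overall, product flow = 2315 lb/h.
lactose in = 621×0.472 + 464×0.601 + 1230×0.513 = 1203 lb/h.
lactose fraction in R = 0.520.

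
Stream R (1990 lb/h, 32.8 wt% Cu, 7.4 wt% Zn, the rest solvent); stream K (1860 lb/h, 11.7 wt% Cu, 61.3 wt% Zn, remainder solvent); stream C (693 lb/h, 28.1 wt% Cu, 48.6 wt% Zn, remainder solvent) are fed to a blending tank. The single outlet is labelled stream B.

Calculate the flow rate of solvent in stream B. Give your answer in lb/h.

1854 lb/h

solvent out = solvent in = 1990×0.598 + 1860×0.270 + 693×0.233 = 1853.7 lb/h.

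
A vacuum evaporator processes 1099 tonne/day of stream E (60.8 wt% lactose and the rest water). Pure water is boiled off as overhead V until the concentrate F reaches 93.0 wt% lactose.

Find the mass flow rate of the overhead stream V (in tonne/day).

380.5 tonne/day

lactose is conserved: 1099×0.608 = 668.19 tonne/day all reports to the concentrate.
Concentrate = 668.19/(target fraction) = 718.49 tonne/day.
Overhead = 1099 − 718.49 = 380.51 tonne/day.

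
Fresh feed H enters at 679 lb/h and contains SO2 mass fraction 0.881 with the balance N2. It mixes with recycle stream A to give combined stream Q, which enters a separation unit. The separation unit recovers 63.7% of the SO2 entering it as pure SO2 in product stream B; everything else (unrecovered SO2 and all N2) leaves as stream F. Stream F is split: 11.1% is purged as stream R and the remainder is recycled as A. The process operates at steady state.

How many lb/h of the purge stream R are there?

N2 enters only via H and leaves only via the purge: 679×0.119 = 0.111×(N2 in F), and the separation unit passes all N2, so N2 in Q = N2 in F = 727.94 lb/h.
SO2 in Q: m_A = 679×0.881 + (1−0.111)·(1−0.637)·m_A, so m_A = 598.2/0.6773 = 883.22 lb/h.
F = (1−0.637)×883.22 + 727.94 = 1048.5 lb/h.
Purge R = 0.111×1048.5 = 116.39 lb/h.

116.4 lb/h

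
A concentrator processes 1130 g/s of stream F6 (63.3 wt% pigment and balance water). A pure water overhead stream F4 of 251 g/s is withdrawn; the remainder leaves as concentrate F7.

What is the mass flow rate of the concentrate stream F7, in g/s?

Concentrate = 1130 − 251 = 879 g/s.

879 g/s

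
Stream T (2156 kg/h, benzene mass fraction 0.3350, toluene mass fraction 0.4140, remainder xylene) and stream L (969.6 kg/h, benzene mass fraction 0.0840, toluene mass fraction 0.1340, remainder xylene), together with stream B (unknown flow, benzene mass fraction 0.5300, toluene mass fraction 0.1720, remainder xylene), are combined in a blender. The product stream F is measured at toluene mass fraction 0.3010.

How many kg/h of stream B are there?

Let B be the unknown flow. Total out = 3125.6 + B.
toluene balance: 1022.5 + 0.172·B = 0.301·(3125.6 + B)
(0.172 − 0.301)·B = 0.301×3125.6 − 1022.5 = -81.705
B = -81.705 / -0.129 = 633.37 kg/h

633.4 kg/h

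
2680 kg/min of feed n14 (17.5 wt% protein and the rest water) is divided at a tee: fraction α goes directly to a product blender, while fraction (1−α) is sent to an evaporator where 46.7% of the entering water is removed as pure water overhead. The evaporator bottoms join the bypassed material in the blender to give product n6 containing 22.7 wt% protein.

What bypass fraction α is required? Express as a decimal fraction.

All 2680×0.175 = 469 kg/min of protein reaches n6, so n6 = 469/0.227 = 2066.1 kg/min and vapour = 613.92 kg/min.
The evaporator receives (1−α)·2680 of feed at 0.825 water and removes 0.467 of that water:
0.467×0.825×(1−α)×2680 = 613.92
(1−α) = 613.92/1032.5 = 0.5946;  α = 0.4054.

0.405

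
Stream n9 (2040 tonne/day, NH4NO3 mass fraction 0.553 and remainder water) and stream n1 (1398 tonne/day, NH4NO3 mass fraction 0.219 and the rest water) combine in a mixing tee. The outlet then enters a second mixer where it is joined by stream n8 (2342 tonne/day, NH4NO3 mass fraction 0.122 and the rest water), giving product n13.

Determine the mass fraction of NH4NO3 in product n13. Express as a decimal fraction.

0.298

Overall, product flow = 5780 tonne/day.
NH4NO3 in = 2040×0.553 + 1398×0.219 + 2342×0.122 = 1720 tonne/day.
NH4NO3 fraction in n13 = 0.298.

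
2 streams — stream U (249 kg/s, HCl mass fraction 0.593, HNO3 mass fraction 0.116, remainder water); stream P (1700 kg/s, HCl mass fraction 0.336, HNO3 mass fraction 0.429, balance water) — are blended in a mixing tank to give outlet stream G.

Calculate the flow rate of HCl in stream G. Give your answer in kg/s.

HCl out = HCl in = 249×0.593 + 1700×0.336 = 718.86 kg/s.

718.9 kg/s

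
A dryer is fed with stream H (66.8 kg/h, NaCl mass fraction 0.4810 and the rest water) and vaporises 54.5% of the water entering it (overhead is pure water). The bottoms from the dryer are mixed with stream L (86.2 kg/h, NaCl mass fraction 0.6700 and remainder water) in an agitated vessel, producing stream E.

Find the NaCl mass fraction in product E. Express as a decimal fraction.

0.6703

Vapour removed = 0.545×0.519×66.8 = 18.895 kg/h; concentrate = 47.905 kg/h.
NaCl reaching the mixer = 32.131 (from concentrate) + 86.2×0.670 = 89.885 kg/h.
Product flow = 47.905 + 86.2 = 134.11 kg/h; NaCl fraction = 0.6703.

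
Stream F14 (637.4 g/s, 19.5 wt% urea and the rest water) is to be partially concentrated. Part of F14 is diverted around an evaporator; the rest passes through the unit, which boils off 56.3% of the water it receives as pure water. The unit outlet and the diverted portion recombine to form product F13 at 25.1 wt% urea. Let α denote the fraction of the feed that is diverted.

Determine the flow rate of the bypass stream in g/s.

323.6 g/s

All 637.4×0.195 = 124.29 g/s of urea reaches F13, so F13 = 124.29/0.251 = 495.19 g/s and vapour = 142.21 g/s.
The evaporator receives (1−α)·637.4 of feed at 0.805 water and removes 0.563 of that water:
0.563×0.805×(1−α)×637.4 = 142.21
(1−α) = 142.21/288.88 = 0.4923;  α = 0.5077.
Bypass flow = 0.5077×637.4 = 323.62 g/s.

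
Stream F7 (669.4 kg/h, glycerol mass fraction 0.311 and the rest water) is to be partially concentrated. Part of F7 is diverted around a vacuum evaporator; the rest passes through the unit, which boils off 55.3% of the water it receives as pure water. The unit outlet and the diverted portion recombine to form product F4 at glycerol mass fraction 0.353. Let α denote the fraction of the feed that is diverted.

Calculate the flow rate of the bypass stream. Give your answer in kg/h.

460.4 kg/h

All 669.4×0.311 = 208.18 kg/h of glycerol reaches F4, so F4 = 208.18/0.353 = 589.75 kg/h and vapour = 79.645 kg/h.
The evaporator receives (1−α)·669.4 of feed at 0.689 water and removes 0.553 of that water:
0.553×0.689×(1−α)×669.4 = 79.645
(1−α) = 79.645/255.05 = 0.3123;  α = 0.6877.
Bypass flow = 0.6877×669.4 = 460.37 kg/h.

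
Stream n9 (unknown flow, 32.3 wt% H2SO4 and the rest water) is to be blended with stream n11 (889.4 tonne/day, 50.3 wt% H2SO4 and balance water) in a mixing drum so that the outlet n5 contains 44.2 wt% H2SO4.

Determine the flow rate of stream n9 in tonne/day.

Let n9 be the unknown flow. Total out = 889.4 + n9.
H2SO4 balance: 447.37 + 0.323·n9 = 0.442·(889.4 + n9)
(0.323 − 0.442)·n9 = 0.442×889.4 − 447.37 = -54.253
n9 = -54.253 / -0.119 = 455.91 tonne/day

455.9 tonne/day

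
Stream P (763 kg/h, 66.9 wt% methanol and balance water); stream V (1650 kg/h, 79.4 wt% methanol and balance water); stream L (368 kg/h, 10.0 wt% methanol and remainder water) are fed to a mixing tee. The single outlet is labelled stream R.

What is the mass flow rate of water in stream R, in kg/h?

water out = water in = 763×0.331 + 1650×0.206 + 368×0.900 = 923.65 kg/h.

923.7 kg/h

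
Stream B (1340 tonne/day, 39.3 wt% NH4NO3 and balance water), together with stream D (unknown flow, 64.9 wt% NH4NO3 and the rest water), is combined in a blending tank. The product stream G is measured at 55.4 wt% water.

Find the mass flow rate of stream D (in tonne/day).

349.9 tonne/day

Let D be the unknown flow. Total out = 1340 + D.
water balance: 813.38 + 0.351·D = 0.554·(1340 + D)
(0.351 − 0.554)·D = 0.554×1340 − 813.38 = -71.02
D = -71.02 / -0.203 = 349.85 tonne/day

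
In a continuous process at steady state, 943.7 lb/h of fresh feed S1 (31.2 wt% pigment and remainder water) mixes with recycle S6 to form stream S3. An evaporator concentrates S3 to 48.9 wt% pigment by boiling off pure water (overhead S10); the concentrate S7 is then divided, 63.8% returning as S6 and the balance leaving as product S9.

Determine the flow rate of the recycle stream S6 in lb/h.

Overall pigment balance (none leaves overhead): pigment in fresh feed = pigment in product, i.e. 943.7×0.312 = (1−0.638)·S7·0.489.
S7 = 294.43/(0.489×0.362) = 1663.3 lb/h.
Recycle S6 = 0.638×1663.3 = 1061.2 lb/h.

1061 lb/h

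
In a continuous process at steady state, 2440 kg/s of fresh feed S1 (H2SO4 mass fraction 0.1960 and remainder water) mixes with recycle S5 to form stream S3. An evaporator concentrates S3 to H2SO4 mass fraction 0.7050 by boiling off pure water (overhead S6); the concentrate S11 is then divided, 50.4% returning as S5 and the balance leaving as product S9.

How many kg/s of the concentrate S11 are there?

Overall H2SO4 balance (none leaves overhead): H2SO4 in fresh feed = H2SO4 in product, i.e. 2440×0.196 = (1−0.504)·S11·0.705.
S11 = 478.24/(0.705×0.496) = 1367.7 kg/s.

1368 kg/s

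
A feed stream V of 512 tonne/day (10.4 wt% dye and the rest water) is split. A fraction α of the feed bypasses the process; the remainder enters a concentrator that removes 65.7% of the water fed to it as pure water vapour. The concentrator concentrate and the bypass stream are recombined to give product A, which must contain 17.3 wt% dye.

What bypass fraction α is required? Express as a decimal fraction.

All 512×0.104 = 53.248 tonne/day of dye reaches A, so A = 53.248/0.173 = 307.79 tonne/day and vapour = 204.21 tonne/day.
The evaporator receives (1−α)·512 of feed at 0.896 water and removes 0.657 of that water:
0.657×0.896×(1−α)×512 = 204.21
(1−α) = 204.21/301.4 = 0.6775;  α = 0.3225.

0.322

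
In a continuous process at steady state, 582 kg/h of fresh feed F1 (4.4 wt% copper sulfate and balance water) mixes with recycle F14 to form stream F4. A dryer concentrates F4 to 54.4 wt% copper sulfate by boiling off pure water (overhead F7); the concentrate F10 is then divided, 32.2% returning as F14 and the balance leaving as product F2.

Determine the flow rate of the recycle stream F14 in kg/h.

22.36 kg/h

Overall copper sulfate balance (none leaves overhead): copper sulfate in fresh feed = copper sulfate in product, i.e. 582×0.044 = (1−0.322)·F10·0.544.
F10 = 25.608/(0.544×0.678) = 69.43 kg/h.
Recycle F14 = 0.322×69.43 = 22.356 kg/h.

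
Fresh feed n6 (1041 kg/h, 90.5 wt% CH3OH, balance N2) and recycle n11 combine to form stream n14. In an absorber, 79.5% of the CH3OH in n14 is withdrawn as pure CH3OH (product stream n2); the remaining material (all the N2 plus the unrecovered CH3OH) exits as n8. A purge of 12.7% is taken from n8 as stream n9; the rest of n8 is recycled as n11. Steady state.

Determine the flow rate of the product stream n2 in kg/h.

CH3OH in n14: m_A = 1041×0.905 + (1−0.127)·(1−0.795)·m_A, so m_A = 942.11/0.8210 = 1147.5 kg/h.
Product n2 = 0.795×1147.5 = 912.23 kg/h.

912.2 kg/h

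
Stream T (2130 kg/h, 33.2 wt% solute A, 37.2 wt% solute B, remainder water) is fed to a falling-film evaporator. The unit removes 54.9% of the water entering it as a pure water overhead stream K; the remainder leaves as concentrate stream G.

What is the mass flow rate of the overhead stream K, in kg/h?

water entering = 2130×0.296 = 630.48 kg/h; overhead removed = 0.549×630.48 = 346.13 kg/h.

346.1 kg/h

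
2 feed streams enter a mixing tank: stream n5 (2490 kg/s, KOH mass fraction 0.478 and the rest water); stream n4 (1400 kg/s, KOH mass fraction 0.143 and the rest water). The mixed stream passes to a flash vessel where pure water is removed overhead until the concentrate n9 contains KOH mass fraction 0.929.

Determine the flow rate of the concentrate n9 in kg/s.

1497 kg/s

KOH entering = 2490×0.478 + 1400×0.143 = 1390.4 kg/s.
All KOH reports to n9, so n9 = 1390.4/0.929 = 1496.7 kg/s.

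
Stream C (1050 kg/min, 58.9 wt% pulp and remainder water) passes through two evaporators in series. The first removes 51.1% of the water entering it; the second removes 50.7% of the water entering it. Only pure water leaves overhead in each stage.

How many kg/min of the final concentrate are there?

water in feed = 1050×0.411 = 431.55 kg/min.
After stage 1: water left = (1−0.511)×431.55 = 211.03; stream total = 829.48 kg/min.
After stage 2: water left = (1−0.507)×211.03 = 104.04; final concentrate = 722.49 kg/min.

722.5 kg/min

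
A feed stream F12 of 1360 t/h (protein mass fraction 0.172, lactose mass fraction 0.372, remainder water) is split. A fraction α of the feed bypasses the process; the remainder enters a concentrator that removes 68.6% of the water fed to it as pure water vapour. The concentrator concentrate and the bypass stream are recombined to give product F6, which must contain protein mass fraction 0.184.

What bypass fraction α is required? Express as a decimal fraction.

All 1360×0.172 = 233.92 t/h of protein reaches F6, so F6 = 233.92/0.184 = 1271.3 t/h and vapour = 88.696 t/h.
The evaporator receives (1−α)·1360 of feed at 0.456 water and removes 0.686 of that water:
0.686×0.456×(1−α)×1360 = 88.696
(1−α) = 88.696/425.43 = 0.2085;  α = 0.7915.

0.792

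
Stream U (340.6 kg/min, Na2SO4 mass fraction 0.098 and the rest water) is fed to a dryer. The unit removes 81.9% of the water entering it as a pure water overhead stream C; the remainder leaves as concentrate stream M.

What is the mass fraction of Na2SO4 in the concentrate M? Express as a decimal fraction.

Na2SO4 is not removed: 340.6×0.098 = 33.379 kg/min of Na2SO4 enters M.
water entering = 340.6×0.902 = 307.22 kg/min; overhead removed = 0.819×307.22 = 251.61 kg/min.
Concentrate = 340.6 − 251.61 = 88.986 kg/min.
Mass fraction = 33.379/88.986 = 0.375.

0.375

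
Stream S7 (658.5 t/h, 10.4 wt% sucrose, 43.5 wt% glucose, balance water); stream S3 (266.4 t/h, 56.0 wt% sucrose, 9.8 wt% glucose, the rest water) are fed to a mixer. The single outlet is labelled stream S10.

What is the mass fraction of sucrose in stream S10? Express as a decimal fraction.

0.2353

Total flow out = 658.5 + 266.4 = 924.9 t/h.
sucrose in = 658.5×0.104 + 266.4×0.560 = 217.67 t/h.
sucrose mass fraction in S10 = 217.67/924.9 = 0.2353.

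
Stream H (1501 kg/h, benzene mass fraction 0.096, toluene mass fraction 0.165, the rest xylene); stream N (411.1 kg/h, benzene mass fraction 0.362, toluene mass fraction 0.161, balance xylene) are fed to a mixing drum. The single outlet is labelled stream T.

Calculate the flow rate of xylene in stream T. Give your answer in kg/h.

1305 kg/h

xylene out = xylene in = 1501×0.739 + 411.1×0.477 = 1305.3 kg/h.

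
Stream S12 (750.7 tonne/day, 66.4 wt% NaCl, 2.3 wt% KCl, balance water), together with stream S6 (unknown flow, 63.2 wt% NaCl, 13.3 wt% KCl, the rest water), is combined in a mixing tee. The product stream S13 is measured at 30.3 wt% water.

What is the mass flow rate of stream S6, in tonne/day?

110.4 tonne/day

Let S6 be the unknown flow. Total out = 750.7 + S6.
water balance: 234.97 + 0.235·S6 = 0.303·(750.7 + S6)
(0.235 − 0.303)·S6 = 0.303×750.7 − 234.97 = -7.507
S6 = -7.507 / -0.068 = 110.4 tonne/day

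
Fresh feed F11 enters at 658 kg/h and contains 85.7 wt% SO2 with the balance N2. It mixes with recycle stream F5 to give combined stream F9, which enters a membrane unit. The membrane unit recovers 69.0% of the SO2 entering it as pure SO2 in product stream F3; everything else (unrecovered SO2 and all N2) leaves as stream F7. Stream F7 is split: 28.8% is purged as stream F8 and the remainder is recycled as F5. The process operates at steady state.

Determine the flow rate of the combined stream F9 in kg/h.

N2 enters only via F11 and leaves only via the purge: 658×0.143 = 0.288×(N2 in F7), and the membrane unit passes all N2, so N2 in F9 = N2 in F7 = 326.72 kg/h.
SO2 in F9: m_A = 658×0.857 + (1−0.288)·(1−0.690)·m_A, so m_A = 563.91/0.7793 = 723.62 kg/h.
F9 = 723.62 + 326.72 = 1050.3 kg/h.

1050 kg/h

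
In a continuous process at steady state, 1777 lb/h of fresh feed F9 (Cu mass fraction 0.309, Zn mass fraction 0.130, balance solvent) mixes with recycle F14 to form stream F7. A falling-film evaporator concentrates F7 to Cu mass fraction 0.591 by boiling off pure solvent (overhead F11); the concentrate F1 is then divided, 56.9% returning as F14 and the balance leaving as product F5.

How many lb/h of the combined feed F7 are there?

3004 lb/h

Overall Cu balance (none leaves overhead): Cu in fresh feed = Cu in product, i.e. 1777×0.309 = (1−0.569)·F1·0.591.
F1 = 549.09/(0.591×0.431) = 2155.7 lb/h.
Recycle F14 = 0.569×2155.7 = 1226.6 lb/h.
Combined feed F7 = 1777 + 1226.6 = 3003.6 lb/h.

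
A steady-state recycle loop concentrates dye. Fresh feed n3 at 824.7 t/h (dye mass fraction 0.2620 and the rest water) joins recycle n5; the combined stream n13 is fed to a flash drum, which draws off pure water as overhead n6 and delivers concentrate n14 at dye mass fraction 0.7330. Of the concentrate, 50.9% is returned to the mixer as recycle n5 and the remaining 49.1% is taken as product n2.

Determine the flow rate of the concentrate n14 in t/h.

600.4 t/h

Overall dye balance (none leaves overhead): dye in fresh feed = dye in product, i.e. 824.7×0.262 = (1−0.509)·n14·0.733.
n14 = 216.07/(0.733×0.491) = 600.36 t/h.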